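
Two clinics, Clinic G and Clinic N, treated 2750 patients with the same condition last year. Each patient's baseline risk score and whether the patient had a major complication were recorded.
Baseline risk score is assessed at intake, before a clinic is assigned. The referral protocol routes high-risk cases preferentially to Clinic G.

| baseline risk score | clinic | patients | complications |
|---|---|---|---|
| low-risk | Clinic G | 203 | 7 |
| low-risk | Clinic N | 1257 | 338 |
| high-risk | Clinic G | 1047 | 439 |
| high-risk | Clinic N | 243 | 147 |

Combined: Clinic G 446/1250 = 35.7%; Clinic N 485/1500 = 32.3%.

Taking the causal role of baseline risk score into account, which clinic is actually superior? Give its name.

Clinic G

Here baseline risk score is a common cause — it drives both which clinic a case falls under and the outcome. The crude comparison mixes populations; the stratum-specific rates are the causally relevant ones.
Within each level — low-risk: 3.4% vs 26.9%; high-risk: 41.9% vs 60.5% — Clinic G is lower every time.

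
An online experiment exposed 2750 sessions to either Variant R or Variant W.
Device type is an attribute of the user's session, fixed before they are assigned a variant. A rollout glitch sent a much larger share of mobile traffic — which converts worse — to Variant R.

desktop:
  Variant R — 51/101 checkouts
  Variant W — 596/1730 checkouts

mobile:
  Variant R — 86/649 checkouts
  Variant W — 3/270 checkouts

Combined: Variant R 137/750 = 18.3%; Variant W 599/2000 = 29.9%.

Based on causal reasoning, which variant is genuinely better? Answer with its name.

The device type-specific comparison favours Variant R throughout, but the pooled figures favour Variant W. The question is whether to condition on device type.
The imbalance in device type arose from how sessions were allocated, not from anything the variant did; and device type independently affects the outcome. The pooled gap is confounded — condition on device type.
Within each level — desktop: 50.5% vs 34.5%; mobile: 13.3% vs 1.1% — Variant R is higher every time.

Variant R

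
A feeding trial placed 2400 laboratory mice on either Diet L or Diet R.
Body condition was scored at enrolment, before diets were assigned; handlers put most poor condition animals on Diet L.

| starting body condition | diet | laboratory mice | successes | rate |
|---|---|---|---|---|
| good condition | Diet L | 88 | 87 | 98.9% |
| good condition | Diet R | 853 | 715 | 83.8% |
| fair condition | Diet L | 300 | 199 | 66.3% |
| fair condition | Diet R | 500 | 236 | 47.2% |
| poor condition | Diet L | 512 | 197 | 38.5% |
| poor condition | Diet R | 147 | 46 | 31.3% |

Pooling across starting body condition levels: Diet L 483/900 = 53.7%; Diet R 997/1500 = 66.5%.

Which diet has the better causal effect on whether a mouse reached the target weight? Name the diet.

Nothing the diet does changes starting body condition; the imbalance is an allocation artefact. With starting body condition also predicting the outcome, the pooled figure is confounded, and the within-stratum comparison is the causal one.
Within each level — good condition: 98.9% vs 83.8%; fair condition: 66.3% vs 47.2%; poor condition: 38.5% vs 31.3% — Diet L is higher every time.

Diet L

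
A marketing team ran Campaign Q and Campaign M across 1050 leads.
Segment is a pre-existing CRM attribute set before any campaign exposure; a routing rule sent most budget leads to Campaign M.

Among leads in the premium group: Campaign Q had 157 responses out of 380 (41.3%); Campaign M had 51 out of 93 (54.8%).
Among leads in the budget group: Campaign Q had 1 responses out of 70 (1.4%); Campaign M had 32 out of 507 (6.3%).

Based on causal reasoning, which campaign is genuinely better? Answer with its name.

Campaign M

The imbalance in customer segment arose from how leads were allocated, not from anything the campaign did; and customer segment independently affects the outcome. The pooled gap is confounded — condition on customer segment.
Within each level — premium: 41.3% vs 54.8%; budget: 1.4% vs 6.3% — Campaign M is higher every time.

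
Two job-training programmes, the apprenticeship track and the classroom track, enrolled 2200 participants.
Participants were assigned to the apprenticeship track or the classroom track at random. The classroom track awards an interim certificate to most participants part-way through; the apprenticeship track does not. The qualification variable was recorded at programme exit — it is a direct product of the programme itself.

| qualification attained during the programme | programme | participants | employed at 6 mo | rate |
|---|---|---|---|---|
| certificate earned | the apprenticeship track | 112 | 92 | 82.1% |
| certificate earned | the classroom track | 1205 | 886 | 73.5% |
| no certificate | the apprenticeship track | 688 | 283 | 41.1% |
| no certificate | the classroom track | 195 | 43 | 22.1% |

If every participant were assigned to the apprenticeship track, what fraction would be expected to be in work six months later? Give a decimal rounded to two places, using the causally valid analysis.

The stratified and pooled comparisons disagree (the apprenticeship track wins within each qualification attained during the programme; the classroom track wins overall), so the answer turns on the causal role of qualification attained during the programme.
Because the programme influences qualification attained during the programme, qualification attained during the programme is a post-treatment mediator, not a confounder. Stratifying on it would bias the estimate; the causal effect is the crude pooled difference.
So P(outcome | do(the apprenticeship track)) is just the pooled rate for the apprenticeship track: 375/800 = 0.469.

0.47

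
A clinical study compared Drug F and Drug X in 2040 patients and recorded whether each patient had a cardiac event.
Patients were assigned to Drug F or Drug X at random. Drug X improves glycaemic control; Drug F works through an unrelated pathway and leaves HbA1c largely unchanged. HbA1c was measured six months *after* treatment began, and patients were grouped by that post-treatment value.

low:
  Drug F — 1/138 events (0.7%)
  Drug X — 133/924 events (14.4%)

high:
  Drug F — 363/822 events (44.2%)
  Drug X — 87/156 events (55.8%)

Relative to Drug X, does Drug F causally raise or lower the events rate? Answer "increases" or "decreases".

HbA1c lies on the pathway drug → HbA1c → outcome, so adjusting for it blocks the indirect effect. For the total causal effect of drug, use the unadjusted pooled rates.
Pooled: Drug F 37.9% vs Drug X 20.4%; Drug X is lower overall.

increases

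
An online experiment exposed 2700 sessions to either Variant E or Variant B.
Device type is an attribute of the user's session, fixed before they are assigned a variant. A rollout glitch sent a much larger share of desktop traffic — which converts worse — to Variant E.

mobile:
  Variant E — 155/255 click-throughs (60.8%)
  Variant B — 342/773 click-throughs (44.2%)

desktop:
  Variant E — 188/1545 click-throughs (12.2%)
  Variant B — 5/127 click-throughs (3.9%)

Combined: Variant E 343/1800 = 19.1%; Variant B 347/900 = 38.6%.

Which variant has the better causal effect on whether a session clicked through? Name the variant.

Within every device type level Variant E has the higher rate, yet pooled Variant B does — Simpson's reversal.
Device type differs across variants for reasons unrelated to any effect of the variant itself, and it separately predicts the outcome — a classic confounder. We must compare within device type levels.
Within each level — mobile: 60.8% vs 44.2%; desktop: 12.2% vs 3.9% — Variant E is higher every time.

Variant E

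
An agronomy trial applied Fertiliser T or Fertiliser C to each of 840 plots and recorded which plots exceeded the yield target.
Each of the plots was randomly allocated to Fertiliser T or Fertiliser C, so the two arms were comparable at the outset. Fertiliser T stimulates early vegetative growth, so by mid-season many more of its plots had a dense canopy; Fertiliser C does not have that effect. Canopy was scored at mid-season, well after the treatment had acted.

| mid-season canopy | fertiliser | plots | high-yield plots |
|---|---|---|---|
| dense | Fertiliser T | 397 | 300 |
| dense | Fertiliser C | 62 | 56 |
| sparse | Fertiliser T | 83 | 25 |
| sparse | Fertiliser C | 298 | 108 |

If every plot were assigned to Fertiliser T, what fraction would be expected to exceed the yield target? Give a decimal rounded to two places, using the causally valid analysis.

0.68

Mid-season canopy is recorded after the fertiliser and is itself shifted by it — it sits on the causal path from fertiliser to outcome. Conditioning on a mediator would strip out part of the effect we want; the pooled comparison gives the total causal effect.
So P(outcome | do(Fertiliser T)) is just the pooled rate for Fertiliser T: 325/480 = 0.677.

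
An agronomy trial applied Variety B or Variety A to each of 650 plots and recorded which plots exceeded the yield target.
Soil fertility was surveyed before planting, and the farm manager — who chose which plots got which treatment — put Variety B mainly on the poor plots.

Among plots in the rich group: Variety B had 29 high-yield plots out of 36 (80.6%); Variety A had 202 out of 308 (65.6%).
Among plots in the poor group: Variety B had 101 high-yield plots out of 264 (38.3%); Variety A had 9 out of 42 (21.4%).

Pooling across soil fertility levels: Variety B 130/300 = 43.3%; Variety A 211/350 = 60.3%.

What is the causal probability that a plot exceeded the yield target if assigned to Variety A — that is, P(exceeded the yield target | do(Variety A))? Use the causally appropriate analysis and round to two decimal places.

0.45

Here soil fertility is a common cause — it drives both which variety a case falls under and the outcome. The crude comparison mixes populations; the stratum-specific rates are the causally relevant ones.
Standardising Variety A to the population soil fertility mix: 0.529·202/308 + 0.471·9/42 = 0.448.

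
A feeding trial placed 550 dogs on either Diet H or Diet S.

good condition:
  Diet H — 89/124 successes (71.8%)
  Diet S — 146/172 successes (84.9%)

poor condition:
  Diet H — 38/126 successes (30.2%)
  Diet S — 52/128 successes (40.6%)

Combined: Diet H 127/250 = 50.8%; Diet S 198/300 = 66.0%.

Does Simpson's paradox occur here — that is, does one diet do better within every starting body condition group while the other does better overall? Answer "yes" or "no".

Within each starting body condition level (good condition 71.8% vs 84.9%; poor condition 30.2% vs 40.6%), Diet S has the higher rate every time. Pooled: 50.8% vs 66.0% — Diet S has the higher rate overall. They agree.

no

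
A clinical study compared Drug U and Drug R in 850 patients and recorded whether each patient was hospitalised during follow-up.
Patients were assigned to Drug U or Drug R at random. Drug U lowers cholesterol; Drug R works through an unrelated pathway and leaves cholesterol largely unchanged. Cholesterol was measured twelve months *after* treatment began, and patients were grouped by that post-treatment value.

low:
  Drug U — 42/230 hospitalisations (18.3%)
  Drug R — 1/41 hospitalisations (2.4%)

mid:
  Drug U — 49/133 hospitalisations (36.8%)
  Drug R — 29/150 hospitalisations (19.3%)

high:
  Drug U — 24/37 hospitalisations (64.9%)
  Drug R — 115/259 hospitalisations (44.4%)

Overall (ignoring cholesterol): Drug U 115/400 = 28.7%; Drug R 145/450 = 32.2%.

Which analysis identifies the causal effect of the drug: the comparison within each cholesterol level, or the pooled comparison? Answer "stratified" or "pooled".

Within every cholesterol level Drug R has the lower rate, yet pooled Drug U does — Simpson's reversal.
The distribution of cholesterol is itself part of what the drug does — it is an intermediate outcome. Holding it fixed would remove that part of the effect; the total effect is the pooled difference.
Pooled: Drug U 28.7% vs Drug R 32.2%; Drug U is lower overall.

pooled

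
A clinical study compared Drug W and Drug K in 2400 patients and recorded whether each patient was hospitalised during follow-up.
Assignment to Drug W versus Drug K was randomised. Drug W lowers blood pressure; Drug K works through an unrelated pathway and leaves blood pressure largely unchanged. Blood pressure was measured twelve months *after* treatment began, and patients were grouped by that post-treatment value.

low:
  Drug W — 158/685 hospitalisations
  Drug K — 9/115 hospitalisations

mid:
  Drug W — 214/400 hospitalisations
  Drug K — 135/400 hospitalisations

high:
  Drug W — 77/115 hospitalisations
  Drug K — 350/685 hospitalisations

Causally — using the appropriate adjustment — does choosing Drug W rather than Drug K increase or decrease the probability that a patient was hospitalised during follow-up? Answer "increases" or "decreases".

decreases

Blood pressure is recorded after the drug and is itself shifted by it — it sits on the causal path from drug to outcome. Conditioning on a mediator would strip out part of the effect we want; the pooled comparison gives the total causal effect.
Pooled: Drug W 37.4% vs Drug K 41.2%; Drug W is lower overall.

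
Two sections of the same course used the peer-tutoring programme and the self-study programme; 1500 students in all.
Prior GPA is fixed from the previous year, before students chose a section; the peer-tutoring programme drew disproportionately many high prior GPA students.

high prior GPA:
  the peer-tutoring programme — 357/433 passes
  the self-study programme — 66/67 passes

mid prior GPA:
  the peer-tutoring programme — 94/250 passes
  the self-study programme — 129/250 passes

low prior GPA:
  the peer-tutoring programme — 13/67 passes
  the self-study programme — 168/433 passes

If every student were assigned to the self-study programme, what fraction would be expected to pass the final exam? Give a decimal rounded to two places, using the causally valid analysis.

0.63

Since prior GPA band is a pre-existing factor (not a product of the teaching method) and it affects the outcome on its own, it is a confounder. The stratified rates, not the pooled rate, identify the causal effect.
Standardising the self-study programme to the population prior GPA band mix: 0.333·66/67 + 0.333·129/250 + 0.333·168/433 = 0.630.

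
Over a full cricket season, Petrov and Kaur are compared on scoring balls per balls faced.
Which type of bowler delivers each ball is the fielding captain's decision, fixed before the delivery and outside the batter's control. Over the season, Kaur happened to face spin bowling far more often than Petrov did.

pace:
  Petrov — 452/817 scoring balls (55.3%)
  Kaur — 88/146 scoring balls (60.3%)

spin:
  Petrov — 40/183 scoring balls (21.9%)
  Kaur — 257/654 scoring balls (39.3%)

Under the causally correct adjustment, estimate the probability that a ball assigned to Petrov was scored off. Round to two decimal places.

0.40

The stratified and pooled comparisons disagree (Kaur wins within each bowling type; Petrov wins overall), so the answer turns on the causal role of bowling type.
The imbalance in bowling type arose from how balls faced were allocated, not from anything the player did; and bowling type independently affects the outcome. The pooled gap is confounded — condition on bowling type.
Standardising Petrov to the population bowling type mix: 0.535·452/817 + 0.465·40/183 = 0.398.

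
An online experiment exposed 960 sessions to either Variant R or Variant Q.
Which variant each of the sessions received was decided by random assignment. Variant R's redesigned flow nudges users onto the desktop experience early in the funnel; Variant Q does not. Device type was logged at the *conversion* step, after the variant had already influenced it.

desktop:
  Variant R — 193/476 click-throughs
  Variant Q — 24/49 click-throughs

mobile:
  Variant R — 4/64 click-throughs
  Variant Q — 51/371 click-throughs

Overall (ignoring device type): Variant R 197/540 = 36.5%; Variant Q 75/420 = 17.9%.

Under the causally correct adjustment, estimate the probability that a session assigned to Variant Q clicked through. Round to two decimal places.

0.18

Because the variant influences device type, device type is a post-treatment mediator, not a confounder. Stratifying on it would bias the estimate; the causal effect is the crude pooled difference.
So P(outcome | do(Variant Q)) is just the pooled rate for Variant Q: 75/420 = 0.179.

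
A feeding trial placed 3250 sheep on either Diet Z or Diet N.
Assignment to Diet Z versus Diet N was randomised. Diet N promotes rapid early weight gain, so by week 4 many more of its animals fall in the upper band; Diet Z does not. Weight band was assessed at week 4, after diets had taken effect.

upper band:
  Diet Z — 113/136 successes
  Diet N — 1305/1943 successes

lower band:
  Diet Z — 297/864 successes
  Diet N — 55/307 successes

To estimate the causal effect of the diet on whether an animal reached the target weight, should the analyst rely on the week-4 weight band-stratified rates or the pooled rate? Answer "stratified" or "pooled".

pooled

Stratifying would compare diets among sheep the diets themselves sorted into week-4 weight band groups — a form of selection on an intermediate. The unconditioned pooled rates give the total causal effect.
Pooled: Diet Z 41.0% vs Diet N 60.4%; Diet N is higher overall.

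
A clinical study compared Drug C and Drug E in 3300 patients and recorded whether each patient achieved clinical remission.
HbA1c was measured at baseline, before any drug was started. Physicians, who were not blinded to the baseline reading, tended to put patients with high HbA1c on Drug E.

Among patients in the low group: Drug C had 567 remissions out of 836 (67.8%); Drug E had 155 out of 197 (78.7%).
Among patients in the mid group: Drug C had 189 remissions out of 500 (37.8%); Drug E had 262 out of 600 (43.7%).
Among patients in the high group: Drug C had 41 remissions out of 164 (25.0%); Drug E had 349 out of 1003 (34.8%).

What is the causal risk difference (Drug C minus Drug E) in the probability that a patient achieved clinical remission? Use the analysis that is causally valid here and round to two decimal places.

The stratified and pooled comparisons disagree (Drug E wins within each HbA1c; Drug C wins overall), so the answer turns on the causal role of HbA1c.
Here HbA1c is a common cause — it drives both which drug a case falls under and the outcome. The crude comparison mixes populations; the stratum-specific rates are the causally relevant ones.
Adjusting over the population distribution of HbA1c: 0.313·(0.678−0.787) + 0.333·(0.378−0.437) + 0.354·(0.250−0.348) = -0.088.

-0.09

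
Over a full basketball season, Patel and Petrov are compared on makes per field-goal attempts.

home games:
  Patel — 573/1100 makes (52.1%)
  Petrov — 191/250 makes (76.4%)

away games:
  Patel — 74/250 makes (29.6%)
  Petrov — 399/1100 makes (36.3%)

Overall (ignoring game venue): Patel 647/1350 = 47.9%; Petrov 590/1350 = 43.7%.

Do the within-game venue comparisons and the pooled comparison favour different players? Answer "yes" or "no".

yes

Within each game venue level (home games 52.1% vs 76.4%; away games 29.6% vs 36.3%), Petrov has the higher rate every time. Pooled: 47.9% vs 43.7% — Patel has the higher rate overall. The two comparisons disagree.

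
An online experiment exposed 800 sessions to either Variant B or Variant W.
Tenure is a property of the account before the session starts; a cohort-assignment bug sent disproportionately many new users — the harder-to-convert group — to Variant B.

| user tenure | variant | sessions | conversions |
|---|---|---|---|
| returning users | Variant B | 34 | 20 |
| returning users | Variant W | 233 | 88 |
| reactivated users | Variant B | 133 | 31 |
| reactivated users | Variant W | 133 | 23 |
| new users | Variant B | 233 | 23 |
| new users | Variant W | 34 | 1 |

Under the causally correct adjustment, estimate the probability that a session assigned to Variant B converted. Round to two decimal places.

0.31

The imbalance in user tenure arose from how sessions were allocated, not from anything the variant did; and user tenure independently affects the outcome. The pooled gap is confounded — condition on user tenure.
Standardising Variant B to the population user tenure mix: 0.334·20/34 + 0.333·31/133 + 0.334·23/233 = 0.307.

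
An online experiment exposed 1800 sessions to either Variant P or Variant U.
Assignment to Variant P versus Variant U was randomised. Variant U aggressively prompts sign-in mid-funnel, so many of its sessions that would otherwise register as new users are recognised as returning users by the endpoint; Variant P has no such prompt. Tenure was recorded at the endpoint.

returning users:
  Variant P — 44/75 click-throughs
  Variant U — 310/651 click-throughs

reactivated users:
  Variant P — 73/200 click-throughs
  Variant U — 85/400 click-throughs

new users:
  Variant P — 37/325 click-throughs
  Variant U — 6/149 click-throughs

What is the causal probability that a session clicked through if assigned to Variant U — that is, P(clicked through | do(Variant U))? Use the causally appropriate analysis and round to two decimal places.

0.33

Variant P is higher inside every user tenure stratum but Variant U is higher in aggregate. Whether to stratify depends on how user tenure relates to the variant.
User tenure here is a post-treatment variable shaped by the variant; conditioning on it would introduce bias rather than remove it. The overall comparison is the causal one.
So P(outcome | do(Variant U)) is just the pooled rate for Variant U: 401/1200 = 0.334.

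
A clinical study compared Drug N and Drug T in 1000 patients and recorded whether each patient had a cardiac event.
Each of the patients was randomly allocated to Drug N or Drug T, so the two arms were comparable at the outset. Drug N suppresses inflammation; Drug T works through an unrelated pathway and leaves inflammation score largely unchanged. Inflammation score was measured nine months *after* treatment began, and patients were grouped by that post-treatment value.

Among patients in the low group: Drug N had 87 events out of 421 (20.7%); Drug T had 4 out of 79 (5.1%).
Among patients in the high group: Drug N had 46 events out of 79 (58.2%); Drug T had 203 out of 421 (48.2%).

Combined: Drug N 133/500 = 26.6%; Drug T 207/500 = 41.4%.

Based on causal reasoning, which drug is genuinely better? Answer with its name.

Drug N

Inflammation score here is a post-treatment variable shaped by the drug; conditioning on it would introduce bias rather than remove it. The overall comparison is the causal one.
Pooled: Drug N 26.6% vs Drug T 41.4%; Drug N is lower overall.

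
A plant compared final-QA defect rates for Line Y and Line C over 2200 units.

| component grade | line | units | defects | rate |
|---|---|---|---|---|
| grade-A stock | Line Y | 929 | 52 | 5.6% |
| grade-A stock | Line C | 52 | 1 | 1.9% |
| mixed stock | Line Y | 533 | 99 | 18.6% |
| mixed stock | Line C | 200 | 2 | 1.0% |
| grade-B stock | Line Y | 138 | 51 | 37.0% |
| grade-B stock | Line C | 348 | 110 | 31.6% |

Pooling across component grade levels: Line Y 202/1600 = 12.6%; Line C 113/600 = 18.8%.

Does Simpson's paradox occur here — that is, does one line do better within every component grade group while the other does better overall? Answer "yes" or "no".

yes

Within each component grade level (grade-A stock 5.6% vs 1.9%; mixed stock 18.6% vs 1.0%; grade-B stock 37.0% vs 31.6%), Line C has the lower rate every time. Pooled: 12.6% vs 18.8% — Line Y has the lower rate overall. The two comparisons disagree.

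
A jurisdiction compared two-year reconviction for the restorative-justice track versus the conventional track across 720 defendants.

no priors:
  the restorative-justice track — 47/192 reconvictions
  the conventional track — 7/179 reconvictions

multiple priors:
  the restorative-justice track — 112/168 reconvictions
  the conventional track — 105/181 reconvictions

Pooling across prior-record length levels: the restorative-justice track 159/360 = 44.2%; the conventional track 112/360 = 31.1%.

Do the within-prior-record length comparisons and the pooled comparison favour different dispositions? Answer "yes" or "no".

Within each prior-record length level (no priors 24.5% vs 3.9%; multiple priors 66.7% vs 58.0%), the conventional track has the lower rate every time. Pooled: 44.2% vs 31.1% — the conventional track has the lower rate overall. They agree.

no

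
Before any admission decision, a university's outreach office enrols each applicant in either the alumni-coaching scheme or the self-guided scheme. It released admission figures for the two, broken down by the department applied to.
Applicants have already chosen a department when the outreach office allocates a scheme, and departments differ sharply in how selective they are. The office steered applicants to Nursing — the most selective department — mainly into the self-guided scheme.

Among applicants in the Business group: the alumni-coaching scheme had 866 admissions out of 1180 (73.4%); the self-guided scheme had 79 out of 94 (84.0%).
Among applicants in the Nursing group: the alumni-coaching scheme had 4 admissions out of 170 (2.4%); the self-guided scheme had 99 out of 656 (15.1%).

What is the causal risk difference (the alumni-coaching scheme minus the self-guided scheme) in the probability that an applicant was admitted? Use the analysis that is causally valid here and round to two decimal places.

Here department is a common cause — it drives both which outreach scheme a case falls under and the outcome. The crude comparison mixes populations; the stratum-specific rates are the causally relevant ones.
Adjusting over the population distribution of department: 0.607·(0.734−0.840) + 0.393·(0.024−0.151) = -0.115.

-0.11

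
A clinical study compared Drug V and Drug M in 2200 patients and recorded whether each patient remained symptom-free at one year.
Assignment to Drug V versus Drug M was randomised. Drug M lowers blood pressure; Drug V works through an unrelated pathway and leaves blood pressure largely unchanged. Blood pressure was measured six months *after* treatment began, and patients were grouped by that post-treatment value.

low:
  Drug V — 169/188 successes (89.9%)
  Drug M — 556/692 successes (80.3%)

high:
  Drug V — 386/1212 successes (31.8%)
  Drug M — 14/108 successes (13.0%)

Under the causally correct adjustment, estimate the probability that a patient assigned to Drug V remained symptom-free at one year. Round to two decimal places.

Stratifying would compare drugs among patients the drugs themselves sorted into blood pressure groups — a form of selection on an intermediate. The unconditioned pooled rates give the total causal effect.
So P(outcome | do(Drug V)) is just the pooled rate for Drug V: 555/1400 = 0.396.

0.40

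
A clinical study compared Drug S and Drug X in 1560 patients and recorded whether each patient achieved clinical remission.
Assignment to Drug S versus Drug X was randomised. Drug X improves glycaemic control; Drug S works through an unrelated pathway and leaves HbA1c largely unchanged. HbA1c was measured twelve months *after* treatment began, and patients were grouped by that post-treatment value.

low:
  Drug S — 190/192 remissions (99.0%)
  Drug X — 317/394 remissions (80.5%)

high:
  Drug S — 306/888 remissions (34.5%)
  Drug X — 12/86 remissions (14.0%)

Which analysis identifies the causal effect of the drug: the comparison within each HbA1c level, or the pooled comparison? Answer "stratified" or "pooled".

pooled

HbA1c is recorded after the drug and is itself shifted by it — it sits on the causal path from drug to outcome. Conditioning on a mediator would strip out part of the effect we want; the pooled comparison gives the total causal effect.
Pooled: Drug S 45.9% vs Drug X 68.5%; Drug X is higher overall.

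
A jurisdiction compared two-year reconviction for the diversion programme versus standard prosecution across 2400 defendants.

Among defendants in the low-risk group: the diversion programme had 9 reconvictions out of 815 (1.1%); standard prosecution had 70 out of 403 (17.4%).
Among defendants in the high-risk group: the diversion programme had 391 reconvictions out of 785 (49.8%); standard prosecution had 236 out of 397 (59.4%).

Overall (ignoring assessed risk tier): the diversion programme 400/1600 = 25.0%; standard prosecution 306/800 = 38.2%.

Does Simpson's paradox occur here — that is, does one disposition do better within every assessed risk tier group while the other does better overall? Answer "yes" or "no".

Within each assessed risk tier level (low-risk 1.1% vs 17.4%; high-risk 49.8% vs 59.4%), the diversion programme has the lower rate every time. Pooled: 25.0% vs 38.2% — the diversion programme has the lower rate overall. They agree.

no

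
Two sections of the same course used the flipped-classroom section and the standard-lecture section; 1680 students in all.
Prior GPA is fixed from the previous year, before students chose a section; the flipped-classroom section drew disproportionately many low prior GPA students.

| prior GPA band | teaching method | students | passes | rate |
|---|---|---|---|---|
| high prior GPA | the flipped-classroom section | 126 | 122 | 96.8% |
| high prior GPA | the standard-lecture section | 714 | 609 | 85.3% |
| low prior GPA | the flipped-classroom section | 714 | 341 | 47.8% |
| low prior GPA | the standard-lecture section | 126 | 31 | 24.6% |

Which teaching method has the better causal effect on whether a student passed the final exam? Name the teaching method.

Here prior GPA band is a common cause — it drives both which teaching method a case falls under and the outcome. The crude comparison mixes populations; the stratum-specific rates are the causally relevant ones.
Within each level — high prior GPA: 96.8% vs 85.3%; low prior GPA: 47.8% vs 24.6% — the flipped-classroom section is higher every time.

the flipped-classroom section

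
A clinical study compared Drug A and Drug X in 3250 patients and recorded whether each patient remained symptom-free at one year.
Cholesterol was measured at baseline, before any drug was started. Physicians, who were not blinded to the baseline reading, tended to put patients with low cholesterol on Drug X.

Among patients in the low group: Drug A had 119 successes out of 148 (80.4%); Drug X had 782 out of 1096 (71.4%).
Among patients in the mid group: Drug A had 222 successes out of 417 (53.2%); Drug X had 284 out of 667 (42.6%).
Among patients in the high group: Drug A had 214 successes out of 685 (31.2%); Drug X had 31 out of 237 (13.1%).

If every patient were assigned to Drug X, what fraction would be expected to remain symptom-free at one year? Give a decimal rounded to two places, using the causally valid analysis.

Since cholesterol is a pre-existing factor (not a product of the drug) and it affects the outcome on its own, it is a confounder. The stratified rates, not the pooled rate, identify the causal effect.
Standardising Drug X to the population cholesterol mix: 0.383·782/1096 + 0.334·284/667 + 0.284·31/237 = 0.452.

0.45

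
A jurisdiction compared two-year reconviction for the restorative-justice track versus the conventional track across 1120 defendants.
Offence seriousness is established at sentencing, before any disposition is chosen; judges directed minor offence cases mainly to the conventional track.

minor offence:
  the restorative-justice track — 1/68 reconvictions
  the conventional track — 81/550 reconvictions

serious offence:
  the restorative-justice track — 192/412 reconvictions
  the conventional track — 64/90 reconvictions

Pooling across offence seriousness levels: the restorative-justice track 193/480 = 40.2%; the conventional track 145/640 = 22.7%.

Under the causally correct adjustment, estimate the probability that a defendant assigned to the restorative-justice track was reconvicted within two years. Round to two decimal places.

0.22

Within every offence seriousness level the restorative-justice track has the lower rate, yet pooled the conventional track does — Simpson's reversal.
Offence seriousness satisfies the back-door criterion: it is not a descendant of the disposition, and it blocks the spurious path from disposition to outcome. Adjusting for it (i.e., using the within-offence seriousness rates) gives the causal effect.
Standardising the restorative-justice track to the population offence seriousness mix: 0.552·1/68 + 0.448·192/412 = 0.217.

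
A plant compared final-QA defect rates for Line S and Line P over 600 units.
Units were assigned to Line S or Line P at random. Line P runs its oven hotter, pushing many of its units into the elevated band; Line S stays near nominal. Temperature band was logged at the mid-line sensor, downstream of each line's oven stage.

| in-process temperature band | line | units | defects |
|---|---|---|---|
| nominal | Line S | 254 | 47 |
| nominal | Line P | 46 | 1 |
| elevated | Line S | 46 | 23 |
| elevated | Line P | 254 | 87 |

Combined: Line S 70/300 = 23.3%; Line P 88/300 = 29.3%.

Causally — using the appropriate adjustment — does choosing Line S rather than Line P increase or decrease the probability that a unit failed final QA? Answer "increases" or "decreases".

Because the line influences in-process temperature band, in-process temperature band is a post-treatment mediator, not a confounder. Stratifying on it would bias the estimate; the causal effect is the crude pooled difference.
Pooled: Line S 23.3% vs Line P 29.3%; Line S is lower overall.

decreases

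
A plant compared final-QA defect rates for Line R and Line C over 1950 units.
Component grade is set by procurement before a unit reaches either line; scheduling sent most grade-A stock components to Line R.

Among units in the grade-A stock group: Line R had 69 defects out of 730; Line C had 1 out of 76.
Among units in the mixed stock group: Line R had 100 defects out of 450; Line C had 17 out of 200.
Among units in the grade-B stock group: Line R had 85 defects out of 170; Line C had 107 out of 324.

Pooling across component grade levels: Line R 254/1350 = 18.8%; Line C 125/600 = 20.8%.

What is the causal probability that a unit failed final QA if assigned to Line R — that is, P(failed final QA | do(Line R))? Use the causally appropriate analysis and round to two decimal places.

0.24

Component grade differs across lines for reasons unrelated to any effect of the line itself, and it separately predicts the outcome — a classic confounder. We must compare within component grade levels.
Standardising Line R to the population component grade mix: 0.413·69/730 + 0.333·100/450 + 0.253·85/170 = 0.240.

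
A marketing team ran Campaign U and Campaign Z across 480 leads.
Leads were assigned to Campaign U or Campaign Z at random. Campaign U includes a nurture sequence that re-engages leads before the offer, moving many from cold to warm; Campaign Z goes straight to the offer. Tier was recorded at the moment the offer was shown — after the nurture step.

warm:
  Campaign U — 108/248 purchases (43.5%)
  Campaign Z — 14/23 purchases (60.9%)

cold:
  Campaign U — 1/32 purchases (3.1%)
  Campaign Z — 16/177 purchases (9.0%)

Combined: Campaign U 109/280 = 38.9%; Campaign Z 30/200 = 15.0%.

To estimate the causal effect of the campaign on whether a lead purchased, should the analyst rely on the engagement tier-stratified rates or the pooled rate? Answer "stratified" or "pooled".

Within every engagement tier level Campaign Z has the higher rate, yet pooled Campaign U does — Simpson's reversal.
Engagement tier here is a post-treatment variable shaped by the campaign; conditioning on it would introduce bias rather than remove it. The overall comparison is the causal one.
Pooled: Campaign U 38.9% vs Campaign Z 15.0%; Campaign U is higher overall.

pooled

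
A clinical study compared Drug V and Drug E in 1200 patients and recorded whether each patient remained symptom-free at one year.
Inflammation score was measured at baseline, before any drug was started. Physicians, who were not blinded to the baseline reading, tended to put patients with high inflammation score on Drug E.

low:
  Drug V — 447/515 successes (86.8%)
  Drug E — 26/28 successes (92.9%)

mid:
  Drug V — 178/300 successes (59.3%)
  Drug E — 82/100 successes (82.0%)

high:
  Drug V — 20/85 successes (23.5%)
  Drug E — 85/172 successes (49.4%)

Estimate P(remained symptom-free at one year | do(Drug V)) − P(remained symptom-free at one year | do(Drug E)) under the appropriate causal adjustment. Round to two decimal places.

Nothing the drug does changes inflammation score; the imbalance is an allocation artefact. With inflammation score also predicting the outcome, the pooled figure is confounded, and the within-stratum comparison is the causal one.
Adjusting over the population distribution of inflammation score: 0.453·(0.868−0.929) + 0.333·(0.593−0.820) + 0.214·(0.235−0.494) = -0.158.

-0.16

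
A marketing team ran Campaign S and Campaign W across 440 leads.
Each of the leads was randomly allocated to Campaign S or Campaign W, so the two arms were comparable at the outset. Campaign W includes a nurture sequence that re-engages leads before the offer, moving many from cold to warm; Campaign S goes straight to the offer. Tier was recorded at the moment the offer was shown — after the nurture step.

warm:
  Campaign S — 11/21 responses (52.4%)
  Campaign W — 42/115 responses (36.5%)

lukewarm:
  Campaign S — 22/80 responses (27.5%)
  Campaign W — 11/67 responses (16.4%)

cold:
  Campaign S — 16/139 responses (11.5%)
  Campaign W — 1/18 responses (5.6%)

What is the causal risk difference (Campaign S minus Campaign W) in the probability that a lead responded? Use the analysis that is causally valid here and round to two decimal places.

-0.07

The stratified and pooled comparisons disagree (Campaign S wins within each engagement tier; Campaign W wins overall), so the answer turns on the causal role of engagement tier.
Engagement tier is recorded after the campaign and is itself shifted by it — it sits on the causal path from campaign to outcome. Conditioning on a mediator would strip out part of the effect we want; the pooled comparison gives the total causal effect.
The causal difference is the pooled difference: 0.204 − 0.270 = -0.066.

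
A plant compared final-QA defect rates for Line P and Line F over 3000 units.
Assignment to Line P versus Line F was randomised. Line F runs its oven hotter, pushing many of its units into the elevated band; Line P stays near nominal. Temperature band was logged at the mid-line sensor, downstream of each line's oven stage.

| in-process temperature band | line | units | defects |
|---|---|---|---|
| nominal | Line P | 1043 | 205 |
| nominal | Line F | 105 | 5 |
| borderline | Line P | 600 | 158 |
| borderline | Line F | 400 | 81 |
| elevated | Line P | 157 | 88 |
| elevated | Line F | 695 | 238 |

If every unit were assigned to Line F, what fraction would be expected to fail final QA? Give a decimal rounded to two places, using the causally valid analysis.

The distribution of in-process temperature band is itself part of what the line does — it is an intermediate outcome. Holding it fixed would remove that part of the effect; the total effect is the pooled difference.
So P(outcome | do(Line F)) is just the pooled rate for Line F: 324/1200 = 0.270.

0.27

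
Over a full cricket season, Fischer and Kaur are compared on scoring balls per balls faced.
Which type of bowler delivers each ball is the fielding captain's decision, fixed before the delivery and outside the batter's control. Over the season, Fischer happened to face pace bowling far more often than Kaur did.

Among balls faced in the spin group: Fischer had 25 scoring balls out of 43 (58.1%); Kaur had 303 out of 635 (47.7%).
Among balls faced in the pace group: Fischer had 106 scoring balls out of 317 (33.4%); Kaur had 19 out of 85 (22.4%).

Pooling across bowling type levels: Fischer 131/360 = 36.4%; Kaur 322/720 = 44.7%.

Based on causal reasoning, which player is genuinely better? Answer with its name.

Fischer

The bowling type-specific comparison favours Fischer throughout, but the pooled figures favour Kaur. The question is whether to condition on bowling type.
Since bowling type is a pre-existing factor (not a product of the player) and it affects the outcome on its own, it is a confounder. The stratified rates, not the pooled rate, identify the causal effect.
Within each level — spin: 58.1% vs 47.7%; pace: 33.4% vs 22.4% — Fischer is higher every time.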